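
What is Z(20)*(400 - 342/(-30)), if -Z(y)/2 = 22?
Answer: -90508/5 ≈ -18102.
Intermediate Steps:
Z(y) = -44 (Z(y) = -2*22 = -44)
Z(20)*(400 - 342/(-30)) = -44*(400 - 342/(-30)) = -44*(400 - 342*(-1/30)) = -44*(400 + 57/5) = -44*2057/5 = -90508/5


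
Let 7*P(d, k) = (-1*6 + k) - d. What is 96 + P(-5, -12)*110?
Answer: -758/7 ≈ -108.29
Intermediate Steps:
P(d, k) = -6/7 - d/7 + k/7 (P(d, k) = ((-1*6 + k) - d)/7 = ((-6 + k) - d)/7 = (-6 + k - d)/7 = -6/7 - d/7 + k/7)
96 + P(-5, -12)*110 = 96 + (-6/7 - ⅐*(-5) + (⅐)*(-12))*110 = 96 + (-6/7 + 5/7 - 12/7)*110 = 96 - 13/7*110 = 96 - 1430/7 = -758/7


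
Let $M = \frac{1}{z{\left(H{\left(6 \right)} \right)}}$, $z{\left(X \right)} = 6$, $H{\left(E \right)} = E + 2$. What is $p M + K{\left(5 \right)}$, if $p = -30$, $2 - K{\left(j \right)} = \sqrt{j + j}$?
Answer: $-3 - \sqrt{10} \approx -6.1623$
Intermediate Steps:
$H{\left(E \right)} = 2 + E$
$K{\left(j \right)} = 2 - \sqrt{2} \sqrt{j}$ ($K{\left(j \right)} = 2 - \sqrt{j + j} = 2 - \sqrt{2 j} = 2 - \sqrt{2} \sqrt{j}$)
$M = \frac{1}{6} \approx 0.16667$
$p M + K{\left(5 \right)} = \left(-30\right) \frac{1}{6} + \left(2 - \sqrt{2} \sqrt{5}\right) = -5 + \left(2 - \sqrt{10}\right) = -3 - \sqrt{10}$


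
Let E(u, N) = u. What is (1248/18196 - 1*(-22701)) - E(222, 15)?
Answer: 102257283/4549 ≈ 22479.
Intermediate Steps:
(1248/18196 - 1*(-22701)) - E(222, 15) = (1248/18196 - 1*(-22701)) - 1*222 = (1248*(1/18196) + 22701) - 222 = (312/4549 + 22701) - 222 = 103267161/4549 - 222 = 102257283/4549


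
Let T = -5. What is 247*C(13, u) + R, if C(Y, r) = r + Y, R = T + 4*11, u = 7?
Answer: 4979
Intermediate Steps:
R = 39 (R = -5 + 4*11 = -5 + 44 = 39)
C(Y, r) = Y + r
247*C(13, u) + R = 247*(13 + 7) + 39 = 247*20 + 39 = 4940 + 39 = 4979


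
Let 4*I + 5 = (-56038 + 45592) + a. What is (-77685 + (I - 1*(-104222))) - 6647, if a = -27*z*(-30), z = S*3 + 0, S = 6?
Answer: 83689/4 ≈ 20922.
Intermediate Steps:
z = 18 (z = 6*3 + 0 = 18 + 0 = 18)
a = 14580 (a = -27*18*(-30) = -486*(-30) = 14580)
I = 4129/4 (I = -5/4 + ((-56038 + 45592) + 14580)/4 = -5/4 + (-10446 + 14580)/4 = -5/4 + (¼)*4134 = -5/4 + 2067/2 = 4129/4 ≈ 1032.3)
(-77685 + (I - 1*(-104222))) - 6647 = (-77685 + (4129/4 - 1*(-104222))) - 6647 = (-77685 + (4129/4 + 104222)) - 6647 = (-77685 + 421017/4) - 6647 = 110277/4 - 6647 = 83689/4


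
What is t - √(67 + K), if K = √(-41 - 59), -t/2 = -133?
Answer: 266 - √(67 + 10*I) ≈ 257.79 - 0.60916*I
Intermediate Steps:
t = 266 (t = -2*(-133) = 266)
K = 10*I (K = √(-100) = 10*I ≈ 10.0*I)
t - √(67 + K) = 266 - √(67 + 10*I)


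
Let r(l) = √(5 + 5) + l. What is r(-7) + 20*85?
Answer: 1693 + √10 ≈ 1696.2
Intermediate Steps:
r(l) = l + √10 (r(l) = √10 + l = l + √10)
r(-7) + 20*85 = (-7 + √10) + 20*85 = (-7 + √10) + 1700 = 1693 + √10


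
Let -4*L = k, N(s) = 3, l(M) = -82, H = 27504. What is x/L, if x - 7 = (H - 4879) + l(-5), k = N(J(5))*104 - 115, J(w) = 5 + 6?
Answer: -90200/197 ≈ -457.87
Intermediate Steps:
J(w) = 11
k = 197 (k = 3*104 - 115 = 312 - 115 = 197)
x = 22550 (x = 7 + ((27504 - 4879) - 82) = 7 + (22625 - 82) = 7 + 22543 = 22550)
L = -197/4 (L = -¼*197 = -197/4 ≈ -49.250)
x/L = 22550/(-197/4) = 22550*(-4/197) = -90200/197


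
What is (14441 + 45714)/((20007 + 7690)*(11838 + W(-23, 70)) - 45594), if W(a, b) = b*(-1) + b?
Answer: 60155/327831492 ≈ 0.00018349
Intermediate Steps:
W(a, b) = 0 (W(a, b) = -b + b = 0)
(14441 + 45714)/((20007 + 7690)*(11838 + W(-23, 70)) - 45594) = (14441 + 45714)/((20007 + 7690)*(11838 + 0) - 45594) = 60155/(27697*11838 - 45594) = 60155/(327877086 - 45594) = 60155/327831492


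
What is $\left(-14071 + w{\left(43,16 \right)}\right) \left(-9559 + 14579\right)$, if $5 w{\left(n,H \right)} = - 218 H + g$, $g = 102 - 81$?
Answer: $-74117288$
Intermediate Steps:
$g = 21$ ($g = 102 - 81 = 21$)
$w{\left(n,H \right)} = \frac{21}{5} - \frac{218 H}{5}$ ($w{\left(n,H \right)} = \frac{- 218 H + 21}{5} = \frac{21 - 218 H}{5} = \frac{21}{5} - \frac{218 H}{5}$)
$\left(-14071 + w{\left(43,16 \right)}\right) \left(-9559 + 14579\right) = \left(-14071 + \left(\frac{21}{5} - \frac{3488}{5}\right)\right) \left(-9559 + 14579\right) = \left(-14071 + \left(\frac{21}{5} - \frac{3488}{5}\right)\right) 5020 = \left(-14071 - \frac{3467}{5}\right) 5020 = \left(- \frac{73822}{5}\right) 5020 = -74117288$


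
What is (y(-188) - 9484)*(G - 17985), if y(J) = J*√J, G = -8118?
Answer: 247560852 + 9814728*I*√47 ≈ 2.4756e+8 + 6.7286e+7*I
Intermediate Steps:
y(J) = J^(3/2)
(y(-188) - 9484)*(G - 17985) = ((-188)^(3/2) - 9484)*(-8118 - 17985) = (-376*I*√47 - 9484)*(-26103) = (-9484 - 376*I*√47)*(-26103) = 247560852 + 9814728*I*√47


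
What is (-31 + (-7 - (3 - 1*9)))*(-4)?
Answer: 128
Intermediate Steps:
(-31 + (-7 - (3 - 1*9)))*(-4) = (-31 + (-7 - (3 - 9)))*(-4) = (-31 + (-7 - 1*(-6)))*(-4) = (-31 + (-7 + 6))*(-4) = (-31 - 1)*(-4) = -32*(-4) = 128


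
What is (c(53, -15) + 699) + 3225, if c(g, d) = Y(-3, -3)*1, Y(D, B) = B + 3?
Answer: 3924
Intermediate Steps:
Y(D, B) = 3 + B
c(g, d) = 0 (c(g, d) = (3 - 3)*1 = 0*1 = 0)
(c(53, -15) + 699) + 3225 = (0 + 699) + 3225 = 699 + 3225 = 3924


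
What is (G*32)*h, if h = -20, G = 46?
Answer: -29440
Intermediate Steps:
(G*32)*h = (46*32)*(-20) = 1472*(-20) = -29440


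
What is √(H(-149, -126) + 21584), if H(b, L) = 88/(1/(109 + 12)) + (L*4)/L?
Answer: 2*√8059 ≈ 179.54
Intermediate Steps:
H(b, L) = 10652 (H(b, L) = 88/(1/121) + (4*L)/L = 88/(1/121) + 4 = 88*121 + 4 = 10648 + 4 = 10652)
√(H(-149, -126) + 21584) = √(10652 + 21584) = √32236 = 2*√8059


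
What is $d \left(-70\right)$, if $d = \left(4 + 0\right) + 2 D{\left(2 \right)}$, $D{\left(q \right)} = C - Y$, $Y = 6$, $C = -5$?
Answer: $1260$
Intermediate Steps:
$D{\left(q \right)} = -11$ ($D{\left(q \right)} = -5 - 6 = -11$)
$d = -18$ ($d = \left(4 + 0\right) + 2 \left(-11\right) = 4 - 22 = -18$)
$d \left(-70\right) = \left(-18\right) \left(-70\right) = 1260$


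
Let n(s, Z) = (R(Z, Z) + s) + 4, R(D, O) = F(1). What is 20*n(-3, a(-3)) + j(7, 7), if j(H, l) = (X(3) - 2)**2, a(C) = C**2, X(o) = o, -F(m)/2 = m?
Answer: -19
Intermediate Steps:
F(m) = -2*m
R(D, O) = -2 (R(D, O) = -2*1 = -2)
j(H, l) = 1 (j(H, l) = (3 - 2)**2 = 1**2 = 1)
n(s, Z) = 2 + s (n(s, Z) = (-2 + s) + 4 = 2 + s)
20*n(-3, a(-3)) + j(7, 7) = 20*(2 - 3) + 1 = 20*(-1) + 1 = -20 + 1 = -19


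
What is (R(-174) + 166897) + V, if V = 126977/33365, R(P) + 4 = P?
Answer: 5562706412/33365 ≈ 1.6672e+5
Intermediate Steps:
R(P) = -4 + P
V = 126977/33365 (V = 126977*(1/33365) = 126977/33365 ≈ 3.8057)
(R(-174) + 166897) + V = ((-4 - 174) + 166897) + 126977/33365 = (-178 + 166897) + 126977/33365 = 166719 + 126977/33365 = 5562706412/33365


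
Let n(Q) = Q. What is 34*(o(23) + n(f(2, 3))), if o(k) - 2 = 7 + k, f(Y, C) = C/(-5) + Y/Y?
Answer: 5508/5 ≈ 1101.6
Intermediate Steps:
f(Y, C) = 1 - C/5 (f(Y, C) = C*(-⅕) + 1 = -C/5 + 1 = 1 - C/5)
o(k) = 9 + k (o(k) = 2 + (7 + k) = 9 + k)
34*(o(23) + n(f(2, 3))) = 34*((9 + 23) + (1 - ⅕*3)) = 34*(32 + (1 - ⅗)) = 34*(32 + ⅖) = 34*(162/5) = 5508/5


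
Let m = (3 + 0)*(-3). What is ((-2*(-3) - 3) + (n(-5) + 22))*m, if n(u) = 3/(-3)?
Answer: -216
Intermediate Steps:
n(u) = -1 (n(u) = 3*(-1/3) = -1)
m = -9 (m = 3*(-3) = -9)
((-2*(-3) - 3) + (n(-5) + 22))*m = ((-2*(-3) - 3) + (-1 + 22))*(-9) = ((6 - 3) + 21)*(-9) = (3 + 21)*(-9) = 24*(-9) = -216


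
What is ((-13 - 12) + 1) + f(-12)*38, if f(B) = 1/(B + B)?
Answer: -307/12 ≈ -25.583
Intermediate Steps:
f(B) = 1/(2*B)
((-13 - 12) + 1) + f(-12)*38 = ((-13 - 12) + 1) + ((½)/(-12))*38 = (-25 + 1) + ((½)*(-1/12))*38 = -24 - 1/24*38 = -24 - 19/12 = -307/12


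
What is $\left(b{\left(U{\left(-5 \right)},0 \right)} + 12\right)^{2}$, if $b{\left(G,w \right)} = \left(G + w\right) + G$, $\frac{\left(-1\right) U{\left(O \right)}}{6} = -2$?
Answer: $1296$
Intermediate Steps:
$U{\left(O \right)} = 12$ ($U{\left(O \right)} = \left(-6\right) \left(-2\right) = 12$)
$b{\left(G,w \right)} = w + 2 G$
$\left(b{\left(U{\left(-5 \right)},0 \right)} + 12\right)^{2} = \left(\left(0 + 2 \cdot 12\right) + 12\right)^{2} = \left(\left(0 + 24\right) + 12\right)^{2} = \left(24 + 12\right)^{2} = 36^{2} = 1296$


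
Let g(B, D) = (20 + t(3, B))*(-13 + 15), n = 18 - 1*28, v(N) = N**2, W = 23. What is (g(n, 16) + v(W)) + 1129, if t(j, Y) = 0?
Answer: 1698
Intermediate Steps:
n = -10 (n = 18 - 28 = -10)
g(B, D) = 40 (g(B, D) = (20 + 0)*(-13 + 15) = 20*2 = 40)
(g(n, 16) + v(W)) + 1129 = (40 + 23**2) + 1129 = (40 + 529) + 1129 = 569 + 1129 = 1698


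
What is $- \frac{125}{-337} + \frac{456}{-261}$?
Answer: $- \frac{40349}{29319} \approx -1.3762$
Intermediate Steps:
$- \frac{125}{-337} + \frac{456}{-261} = \left(-125\right) \left(- \frac{1}{337}\right) + 456 \left(- \frac{1}{261}\right) = \frac{125}{337} - \frac{152}{87} = - \frac{40349}{29319}$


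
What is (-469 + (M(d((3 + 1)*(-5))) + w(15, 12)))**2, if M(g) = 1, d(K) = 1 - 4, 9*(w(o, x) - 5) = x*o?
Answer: 196249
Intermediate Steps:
w(o, x) = 5 + o*x/9 (w(o, x) = 5 + (x*o)/9 = 5 + (o*x)/9 = 5 + o*x/9)
d(K) = -3
(-469 + (M(d((3 + 1)*(-5))) + w(15, 12)))**2 = (-469 + (1 + (5 + (1/9)*15*12)))**2 = (-469 + (1 + (5 + 20)))**2 = (-469 + (1 + 25))**2 = (-469 + 26)**2 = (-443)**2 = 196249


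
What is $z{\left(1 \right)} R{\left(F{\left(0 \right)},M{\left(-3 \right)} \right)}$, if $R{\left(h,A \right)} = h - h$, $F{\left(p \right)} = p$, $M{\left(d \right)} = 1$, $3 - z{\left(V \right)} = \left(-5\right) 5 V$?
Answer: $0$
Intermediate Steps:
$z{\left(V \right)} = 3 + 25 V$ ($z{\left(V \right)} = 3 - \left(-5\right) 5 V = 3 - - 25 V = 3 + 25 V$)
$R{\left(h,A \right)} = 0$
$z{\left(1 \right)} R{\left(F{\left(0 \right)},M{\left(-3 \right)} \right)} = \left(3 + 25 \cdot 1\right) 0 = \left(3 + 25\right) 0 = 28 \cdot 0 = 0$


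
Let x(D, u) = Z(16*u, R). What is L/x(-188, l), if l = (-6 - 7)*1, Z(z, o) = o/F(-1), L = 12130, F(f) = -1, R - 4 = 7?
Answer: -12130/11 ≈ -1102.7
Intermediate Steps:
R = 11 (R = 4 + 7 = 11)
Z(z, o) = -o (Z(z, o) = o/(-1) = o*(-1) = -o)
l = -13 (l = -13*1 = -13)
x(D, u) = -11 (x(D, u) = -1*11 = -11)
L/x(-188, l) = 12130/(-11) = 12130*(-1/11) = -12130/11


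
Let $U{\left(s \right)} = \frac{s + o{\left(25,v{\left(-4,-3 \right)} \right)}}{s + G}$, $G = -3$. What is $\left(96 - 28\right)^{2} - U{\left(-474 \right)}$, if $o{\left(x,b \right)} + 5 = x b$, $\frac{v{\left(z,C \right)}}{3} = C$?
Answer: $\frac{2204944}{477} \approx 4622.5$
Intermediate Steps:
$v{\left(z,C \right)} = 3 C$
$o{\left(x,b \right)} = -5 + b x$ ($o{\left(x,b \right)} = -5 + x b = -5 + b x$)
$U{\left(s \right)} = \frac{-230 + s}{-3 + s}$ ($U{\left(s \right)} = \frac{s + \left(-5 + 3 \left(-3\right) 25\right)}{s - 3} = \frac{s - 230}{-3 + s} = \frac{-230 + s}{-3 + s}$)
$\left(96 - 28\right)^{2} - U{\left(-474 \right)} = \left(96 - 28\right)^{2} - \frac{-230 - 474}{-3 - 474} = 68^{2} - \frac{1}{-477} \left(-704\right) = 4624 - \left(- \frac{1}{477}\right) \left(-704\right) = 4624 - \frac{704}{477} = \frac{2204944}{477}$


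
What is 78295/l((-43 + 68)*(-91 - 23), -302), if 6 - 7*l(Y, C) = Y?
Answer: 78295/408 ≈ 191.90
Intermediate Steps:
l(Y, C) = 6/7 - Y/7
78295/l((-43 + 68)*(-91 - 23), -302) = 78295/(6/7 - (-43 + 68)*(-91 - 23)/7) = 78295/(6/7 - 25*(-114)/7) = 78295/(6/7 - ⅐*(-2850)) = 78295/(6/7 + 2850/7) = 78295/408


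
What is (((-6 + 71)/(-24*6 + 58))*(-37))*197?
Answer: 473785/86 ≈ 5509.1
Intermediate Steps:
(((-6 + 71)/(-24*6 + 58))*(-37))*197 = ((65/(-144 + 58))*(-37))*197 = ((65/(-86))*(-37))*197 = ((65*(-1/86))*(-37))*197 = -65/86*(-37)*197 = (2405/86)*197 = 473785/86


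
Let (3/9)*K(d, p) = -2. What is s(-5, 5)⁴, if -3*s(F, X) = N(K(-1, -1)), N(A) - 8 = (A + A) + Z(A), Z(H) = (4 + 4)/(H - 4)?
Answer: 4096/625 ≈ 6.5536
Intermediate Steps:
Z(H) = 8/(-4 + H)
K(d, p) = -6 (K(d, p) = 3*(-2) = -6)
N(A) = 8 + 2*A + 8/(-4 + A) (N(A) = 8 + ((A + A) + 8/(-4 + A)) = 8 + (2*A + 8/(-4 + A)) = 8 + 2*A + 8/(-4 + A))
s(F, X) = 8/5 (s(F, X) = -2*(-12 + (-6)²)/(3*(-4 - 6)) = -2*(-12 + 36)/(3*(-10)) = -2*(-1)*24/(3*10) = -⅓*(-24/5) = 8/5)
s(-5, 5)⁴ = (8/5)⁴ = 4096/625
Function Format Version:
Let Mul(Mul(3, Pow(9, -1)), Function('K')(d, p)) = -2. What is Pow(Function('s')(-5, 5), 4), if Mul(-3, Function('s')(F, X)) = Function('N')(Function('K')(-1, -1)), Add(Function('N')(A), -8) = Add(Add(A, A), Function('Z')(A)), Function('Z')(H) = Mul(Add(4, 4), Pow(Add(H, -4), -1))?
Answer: Rational(4096, 625) ≈ 6.5536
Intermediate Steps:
Function('Z')(H) = Mul(8, Pow(Add(-4, H), -1))
Function('K')(d, p) = -6 (Function('K')(d, p) = Mul(3, -2) = -6)
Function('N')(A) = Add(8, Mul(2, A), Mul(8, Pow(Add(-4, A), -1))) (Function('N')(A) = Add(8, Add(Add(A, A), Mul(8, Pow(Add(-4, A), -1)))) = Add(8, Add(Mul(2, A), Mul(8, Pow(Add(-4, A), -1)))) = Add(8, Mul(2, A), Mul(8, Pow(Add(-4, A), -1))))
Function('s')(F, X) = Rational(8, 5) (Function('s')(F, X) = Mul(Rational(-1, 3), Mul(2, Pow(Add(-4, -6), -1), Add(-12, Pow(-6, 2)))) = Mul(Rational(-1, 3), Mul(2, Pow(-10, -1), Add(-12, 36))) = Mul(Rational(-1, 3), Mul(2, Rational(-1, 10), 24)) = Mul(Rational(-1, 3), Rational(-24, 5)) = Rational(8, 5))
Pow(Function('s')(-5, 5), 4) = Pow(Rational(8, 5), 4) = Rational(4096, 625)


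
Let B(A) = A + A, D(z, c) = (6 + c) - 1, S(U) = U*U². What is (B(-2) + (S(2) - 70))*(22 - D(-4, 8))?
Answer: -594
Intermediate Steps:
S(U) = U³
D(z, c) = 5 + c
B(A) = 2*A
(B(-2) + (S(2) - 70))*(22 - D(-4, 8)) = (2*(-2) + (2³ - 70))*(22 - (5 + 8)) = (-4 + (8 - 70))*(22 - 1*13) = (-4 - 62)*(22 - 13) = -66*9 = -594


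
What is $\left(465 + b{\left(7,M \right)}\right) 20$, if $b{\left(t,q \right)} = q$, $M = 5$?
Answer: $9400$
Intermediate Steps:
$\left(465 + b{\left(7,M \right)}\right) 20 = \left(465 + 5\right) 20 = 470 \cdot 20 = 9400$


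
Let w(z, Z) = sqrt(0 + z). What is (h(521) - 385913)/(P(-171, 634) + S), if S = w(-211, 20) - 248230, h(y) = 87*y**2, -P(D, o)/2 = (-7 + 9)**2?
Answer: -5766433202052/61622104855 - 23229454*I*sqrt(211)/61622104855 ≈ -93.577 - 0.0054758*I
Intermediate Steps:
P(D, o) = -8 (P(D, o) = -2*(-7 + 9)**2 = -2*2**2 = -2*4 = -8)
w(z, Z) = sqrt(z)
S = -248230 + I*sqrt(211) (S = sqrt(-211) - 248230 = I*sqrt(211) - 248230 = -248230 + I*sqrt(211) ≈ -2.4823e+5 + 14.526*I)
(h(521) - 385913)/(P(-171, 634) + S) = (87*521**2 - 385913)/(-8 + (-248230 + I*sqrt(211))) = (87*271441 - 385913)/(-248238 + I*sqrt(211)) = (23615367 - 385913)/(-248238 + I*sqrt(211)) = 23229454/(-248238 + I*sqrt(211))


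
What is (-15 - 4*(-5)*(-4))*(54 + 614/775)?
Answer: -806816/155 ≈ -5205.3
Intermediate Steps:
(-15 - 4*(-5)*(-4))*(54 + 614/775) = (-15 + 20*(-4))*(54 + 614*(1/775)) = (-15 - 80)*(54 + 614/775) = -95*42464/775 = -806816/155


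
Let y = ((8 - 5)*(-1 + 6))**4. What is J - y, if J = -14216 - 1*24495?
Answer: -89336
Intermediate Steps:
J = -38711 (J = -14216 - 24495 = -38711)
y = 50625 (y = (3*5)**4 = 15**4 = 50625)
J - y = -38711 - 1*50625 = -38711 - 50625 = -89336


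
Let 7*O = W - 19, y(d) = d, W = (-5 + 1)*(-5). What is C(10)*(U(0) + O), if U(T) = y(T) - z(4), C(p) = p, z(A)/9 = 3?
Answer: -1880/7 ≈ -268.57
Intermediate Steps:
W = 20 (W = -4*(-5) = 20)
z(A) = 27 (z(A) = 9*3 = 27)
O = ⅐ (O = (20 - 19)/7 = (⅐)*1 = ⅐ ≈ 0.14286)
U(T) = -27 + T (U(T) = T - 1*27 = T - 27 = -27 + T)
C(10)*(U(0) + O) = 10*((-27 + 0) + ⅐) = 10*(-27 + ⅐) = 10*(-188/7) = -1880/7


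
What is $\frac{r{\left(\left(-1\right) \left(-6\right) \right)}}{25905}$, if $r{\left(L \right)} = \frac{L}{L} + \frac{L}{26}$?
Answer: $\frac{16}{336765} \approx 4.7511 \cdot 10^{-5}$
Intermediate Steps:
$r{\left(L \right)} = 1 + \frac{L}{26}$ ($r{\left(L \right)} = 1 + L \frac{1}{26} = 1 + \frac{L}{26}$)
$\frac{r{\left(\left(-1\right) \left(-6\right) \right)}}{25905} = \frac{1 + \frac{\left(-1\right) \left(-6\right)}{26}}{25905} = \left(1 + \frac{1}{26} \cdot 6\right) \frac{1}{25905} = \left(1 + \frac{3}{13}\right) \frac{1}{25905} = \frac{16}{13} \cdot \frac{1}{25905} = \frac{16}{336765}$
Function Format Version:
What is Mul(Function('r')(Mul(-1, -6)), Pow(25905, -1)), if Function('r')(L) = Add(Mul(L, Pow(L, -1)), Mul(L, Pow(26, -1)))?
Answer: Rational(16, 336765) ≈ 4.7511e-5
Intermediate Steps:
Function('r')(L) = Add(1, Mul(Rational(1, 26), L)) (Function('r')(L) = Add(1, Mul(L, Rational(1, 26))) = Add(1, Mul(Rational(1, 26), L)))
Mul(Function('r')(Mul(-1, -6)), Pow(25905, -1)) = Mul(Add(1, Mul(Rational(1, 26), Mul(-1, -6))), Pow(25905, -1)) = Mul(Add(1, Mul(Rational(1, 26), 6)), Rational(1, 25905)) = Mul(Add(1, Rational(3, 13)), Rational(1, 25905)) = Mul(Rational(16, 13), Rational(1, 25905)) = Rational(16, 336765)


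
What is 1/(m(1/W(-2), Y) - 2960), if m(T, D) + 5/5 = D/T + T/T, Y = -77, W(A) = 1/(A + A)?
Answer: -4/11763 ≈ -0.00034005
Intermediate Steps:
W(A) = 1/(2*A)
m(T, D) = D/T (m(T, D) = -1 + (D/T + T/T) = -1 + (D/T + 1) = -1 + (1 + D/T) = D/T)
1/(m(1/W(-2), Y) - 2960) = 1/(-77*(1/2)/(-2) - 2960) = 1/(-77*(1/2)*(-1/2) - 2960) = 1/(-77/(1/(-1/4)) - 2960) = 1/(-77/(-4) - 2960) = 1/(-77*(-1/4) - 2960) = 1/(77/4 - 2960) = 1/(-11763/4) = -4/11763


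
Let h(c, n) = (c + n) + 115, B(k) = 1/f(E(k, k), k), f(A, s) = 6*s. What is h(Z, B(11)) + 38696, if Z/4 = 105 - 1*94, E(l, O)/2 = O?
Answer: 2564431/66 ≈ 38855.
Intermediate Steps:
E(l, O) = 2*O
B(k) = 1/(6*k)
Z = 44 (Z = 4*(105 - 1*94) = 4*(105 - 94) = 4*11 = 44)
h(c, n) = 115 + c + n
h(Z, B(11)) + 38696 = (115 + 44 + (⅙)/11) + 38696 = (115 + 44 + (⅙)*(1/11)) + 38696 = (115 + 44 + 1/66) + 38696 = 10495/66 + 38696 = 2564431/66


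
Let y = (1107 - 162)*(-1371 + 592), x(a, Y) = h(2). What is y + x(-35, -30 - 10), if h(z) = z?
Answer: -736153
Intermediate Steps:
x(a, Y) = 2
y = -736155 (y = 945*(-779) = -736155)
y + x(-35, -30 - 10) = -736155 + 2 = -736153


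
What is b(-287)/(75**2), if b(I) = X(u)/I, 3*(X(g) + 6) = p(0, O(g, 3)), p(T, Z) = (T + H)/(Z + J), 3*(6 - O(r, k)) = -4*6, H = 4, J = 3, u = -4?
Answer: 302/82333125 ≈ 3.6680e-6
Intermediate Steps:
O(r, k) = 14 (O(r, k) = 6 - (-4)*6/3 = 6 - 1/3*(-24) = 6 + 8 = 14)
p(T, Z) = (4 + T)/(3 + Z) (p(T, Z) = (T + 4)/(Z + 3) = (4 + T)/(3 + Z))
X(g) = -302/51 (X(g) = -6 + ((4 + 0)/(3 + 14))/3 = -6 + (4/17)/3 = -6 + ((1/17)*4)/3 = -6 + (1/3)*(4/17) = -6 + 4/51 = -302/51)
b(I) = -302/(51*I)
b(-287)/(75**2) = (-302/51/(-287))/(75**2) = -302/51*(-1/287)/5625 = (302/14637)*(1/5625) = 302/82333125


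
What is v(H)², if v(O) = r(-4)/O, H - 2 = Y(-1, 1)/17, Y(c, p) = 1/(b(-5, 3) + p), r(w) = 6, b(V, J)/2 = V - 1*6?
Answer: 4588164/508369 ≈ 9.0253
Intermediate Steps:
b(V, J) = -12 + 2*V (b(V, J) = 2*(V - 1*6) = 2*(V - 6) = 2*(-6 + V) = -12 + 2*V)
Y(c, p) = 1/(-22 + p) (Y(c, p) = 1/((-12 + 2*(-5)) + p) = 1/((-12 - 10) + p) = 1/(-22 + p))
H = 713/357 (H = 2 + 1/((-22 + 1)*17) = 2 + (1/17)/(-21) = 2 - 1/21*1/17 = 2 - 1/357 = 713/357 ≈ 1.9972)
v(O) = 6/O
v(H)² = (6/(713/357))² = (6*(357/713))² = (2142/713)² = 4588164/508369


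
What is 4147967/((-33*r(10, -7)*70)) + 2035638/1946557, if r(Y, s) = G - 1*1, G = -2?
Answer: 8088361170959/13489640010 ≈ 599.60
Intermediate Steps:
r(Y, s) = -3 (r(Y, s) = -2 - 1*1 = -2 - 1 = -3)
4147967/((-33*r(10, -7)*70)) + 2035638/1946557 = 4147967/((-33*(-3)*70)) + 2035638/1946557 = 4147967/((99*70)) + 2035638*(1/1946557) = 4147967/6930 + 2035638/1946557 = 8088361170959/13489640010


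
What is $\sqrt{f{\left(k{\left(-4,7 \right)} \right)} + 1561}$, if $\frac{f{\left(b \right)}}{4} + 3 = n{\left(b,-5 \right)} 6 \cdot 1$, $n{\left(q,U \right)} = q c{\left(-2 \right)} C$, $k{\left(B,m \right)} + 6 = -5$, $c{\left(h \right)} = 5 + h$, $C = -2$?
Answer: $\sqrt{3133} \approx 55.973$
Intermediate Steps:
$k{\left(B,m \right)} = -11$ ($k{\left(B,m \right)} = -6 - 5 = -11$)
$n{\left(q,U \right)} = - 6 q$ ($n{\left(q,U \right)} = q \left(5 - 2\right) \left(-2\right) = q 3 \left(-2\right) = 3 q \left(-2\right) = - 6 q$)
$f{\left(b \right)} = -12 - 144 b$ ($f{\left(b \right)} = -12 + 4 - 6 b 6 \cdot 1 = -12 + 4 - 36 b 1 = -12 + 4 \left(- 36 b\right) = -12 - 144 b$)
$\sqrt{f{\left(k{\left(-4,7 \right)} \right)} + 1561} = \sqrt{\left(-12 - -1584\right) + 1561} = \sqrt{\left(-12 + 1584\right) + 1561} = \sqrt{1572 + 1561} = \sqrt{3133}$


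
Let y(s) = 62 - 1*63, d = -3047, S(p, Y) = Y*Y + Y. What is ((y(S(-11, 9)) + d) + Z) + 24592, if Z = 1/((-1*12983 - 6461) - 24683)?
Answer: 950672087/44127 ≈ 21544.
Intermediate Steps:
S(p, Y) = Y + Y**2 (S(p, Y) = Y**2 + Y = Y + Y**2)
y(s) = -1 (y(s) = 62 - 63 = -1)
Z = -1/44127 (Z = 1/((-12983 - 6461) - 24683) = 1/(-19444 - 24683) = 1/(-44127) = -1/44127 ≈ -2.2662e-5)
((y(S(-11, 9)) + d) + Z) + 24592 = ((-1 - 3047) - 1/44127) + 24592 = (-3048 - 1/44127) + 24592 = -134499097/44127 + 24592 = 950672087/44127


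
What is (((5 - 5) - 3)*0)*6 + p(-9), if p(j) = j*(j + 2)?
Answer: 63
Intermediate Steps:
p(j) = j*(2 + j)
(((5 - 5) - 3)*0)*6 + p(-9) = (((5 - 5) - 3)*0)*6 - 9*(2 - 9) = ((0 - 3)*0)*6 - 9*(-7) = -3*0*6 + 63 = 0*6 + 63 = 0 + 63 = 63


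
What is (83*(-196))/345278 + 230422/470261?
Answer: 35954720684/81185388779 ≈ 0.44287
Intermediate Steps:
(83*(-196))/345278 + 230422/470261 = -16268*1/345278 + 230422*(1/470261) = -8134/172639 + 230422/470261 = 35954720684/81185388779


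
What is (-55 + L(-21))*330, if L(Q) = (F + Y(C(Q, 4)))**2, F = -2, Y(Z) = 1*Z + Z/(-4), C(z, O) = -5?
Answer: -57915/8 ≈ -7239.4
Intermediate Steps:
Y(Z) = 3*Z/4 (Y(Z) = Z + Z*(-1/4) = Z - Z/4 = 3*Z/4)
L(Q) = 529/16 (L(Q) = (-2 + (3/4)*(-5))**2 = (-2 - 15/4)**2 = (-23/4)**2 = 529/16)
(-55 + L(-21))*330 = (-55 + 529/16)*330 = -351/16*330 = -57915/8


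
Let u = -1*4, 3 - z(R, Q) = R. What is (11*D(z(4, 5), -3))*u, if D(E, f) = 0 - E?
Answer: -44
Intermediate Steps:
z(R, Q) = 3 - R
D(E, f) = -E
u = -4
(11*D(z(4, 5), -3))*u = (11*(-(3 - 1*4)))*(-4) = (11*(-(3 - 4)))*(-4) = (11*(-1*(-1)))*(-4) = (11*1)*(-4) = 11*(-4) = -44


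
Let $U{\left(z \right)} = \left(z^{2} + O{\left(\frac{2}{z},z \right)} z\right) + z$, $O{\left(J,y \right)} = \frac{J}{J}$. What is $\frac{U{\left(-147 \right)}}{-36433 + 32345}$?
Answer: $- \frac{3045}{584} \approx -5.214$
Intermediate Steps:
$O{\left(J,y \right)} = 1$
$U{\left(z \right)} = z^{2} + 2 z$ ($U{\left(z \right)} = \left(z^{2} + 1 z\right) + z = \left(z^{2} + z\right) + z = \left(z + z^{2}\right) + z = z^{2} + 2 z$)
$\frac{U{\left(-147 \right)}}{-36433 + 32345} = \frac{\left(-147\right) \left(2 - 147\right)}{-36433 + 32345} = \frac{\left(-147\right) \left(-145\right)}{-4088} = 21315 \left(- \frac{1}{4088}\right) = - \frac{3045}{584}$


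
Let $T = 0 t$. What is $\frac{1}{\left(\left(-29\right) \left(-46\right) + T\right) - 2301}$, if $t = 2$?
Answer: $- \frac{1}{967} \approx -0.0010341$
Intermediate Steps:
$T = 0$ ($T = 0 \cdot 2 = 0$)
$\frac{1}{\left(\left(-29\right) \left(-46\right) + T\right) - 2301} = \frac{1}{\left(\left(-29\right) \left(-46\right) + 0\right) - 2301} = \frac{1}{\left(1334 + 0\right) - 2301} = \frac{1}{1334 - 2301} = \frac{1}{-967} = - \frac{1}{967}$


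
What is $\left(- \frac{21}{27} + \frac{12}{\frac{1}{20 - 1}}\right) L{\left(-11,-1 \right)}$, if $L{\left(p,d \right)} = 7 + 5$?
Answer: $\frac{8180}{3} \approx 2726.7$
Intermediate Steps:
$L{\left(p,d \right)} = 12$
$\left(- \frac{21}{27} + \frac{12}{\frac{1}{20 - 1}}\right) L{\left(-11,-1 \right)} = \left(- \frac{21}{27} + \frac{12}{\frac{1}{20 - 1}}\right) 12 = \left(\left(-21\right) \frac{1}{27} + \frac{12}{\frac{1}{19}}\right) 12 = \left(- \frac{7}{9} + 12 \frac{1}{\frac{1}{19}}\right) 12 = \left(- \frac{7}{9} + 12 \cdot 19\right) 12 = \left(- \frac{7}{9} + 228\right) 12 = \frac{2045}{9} \cdot 12 = \frac{8180}{3}$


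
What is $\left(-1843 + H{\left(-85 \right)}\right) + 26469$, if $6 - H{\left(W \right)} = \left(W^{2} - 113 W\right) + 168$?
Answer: $7634$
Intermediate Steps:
$H{\left(W \right)} = -162 - W^{2} + 113 W$ ($H{\left(W \right)} = 6 - \left(\left(W^{2} - 113 W\right) + 168\right) = 6 - \left(168 + W^{2} - 113 W\right) = -162 - W^{2} + 113 W$)
$\left(-1843 + H{\left(-85 \right)}\right) + 26469 = \left(-1843 - 16992\right) + 26469 = -18835 + 26469 = 7634$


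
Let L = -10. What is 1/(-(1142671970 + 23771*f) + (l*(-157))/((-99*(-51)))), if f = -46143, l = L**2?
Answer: -5049/231278129833 ≈ -2.1831e-8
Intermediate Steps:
l = 100 (l = (-10)**2 = 100)
1/(-(1142671970 + 23771*f) + (l*(-157))/((-99*(-51)))) = 1/(-23771/(1/(-46143 + 48070)) + (100*(-157))/((-99*(-51)))) = 1/(-23771/(1/1927) - 15700/5049) = 1/(-23771/1/1927 - 15700*1/5049) = 1/(-23771*1927 - 15700/5049) = 1/(-45806717 - 15700/5049) = 1/(-231278129833/5049) = -5049/231278129833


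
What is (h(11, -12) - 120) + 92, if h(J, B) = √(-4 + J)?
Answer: -28 + √7 ≈ -25.354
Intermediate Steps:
(h(11, -12) - 120) + 92 = (√(-4 + 11) - 120) + 92 = (√7 - 120) + 92 = (-120 + √7) + 92 = -28 + √7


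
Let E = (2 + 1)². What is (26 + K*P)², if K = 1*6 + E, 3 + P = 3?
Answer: 676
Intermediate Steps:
P = 0 (P = -3 + 3 = 0)
E = 9 (E = 3² = 9)
K = 15 (K = 1*6 + 9 = 6 + 9 = 15)
(26 + K*P)² = (26 + 15*0)² = (26 + 0)² = 26² = 676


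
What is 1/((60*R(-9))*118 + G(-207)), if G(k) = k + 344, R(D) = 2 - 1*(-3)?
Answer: 1/35537 ≈ 2.8140e-5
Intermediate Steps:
R(D) = 5 (R(D) = 2 + 3 = 5)
G(k) = 344 + k
1/((60*R(-9))*118 + G(-207)) = 1/((60*5)*118 + (344 - 207)) = 1/(300*118 + 137) = 1/(35400 + 137) = 1/35537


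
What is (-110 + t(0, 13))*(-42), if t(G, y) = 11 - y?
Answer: 4704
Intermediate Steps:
(-110 + t(0, 13))*(-42) = (-110 + (11 - 1*13))*(-42) = (-110 + (11 - 13))*(-42) = (-110 - 2)*(-42) = -112*(-42) = 4704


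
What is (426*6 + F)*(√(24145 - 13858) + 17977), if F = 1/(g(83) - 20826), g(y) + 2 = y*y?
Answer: 640486048091/13939 + 320652747*√127/13939 ≈ 4.6208e+7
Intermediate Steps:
g(y) = -2 + y² (g(y) = -2 + y*y = -2 + y²)
F = -1/13939 (F = 1/((-2 + 83²) - 20826) = 1/((-2 + 6889) - 20826) = 1/(6887 - 20826) = 1/(-13939) = -1/13939 ≈ -7.1741e-5)
(426*6 + F)*(√(24145 - 13858) + 17977) = (426*6 - 1/13939)*(√(24145 - 13858) + 17977) = (2556 - 1/13939)*(√10287 + 17977) = 35628083*(9*√127 + 17977)/13939 = 35628083*(17977 + 9*√127)/13939 = 640486048091/13939 + 320652747*√127/13939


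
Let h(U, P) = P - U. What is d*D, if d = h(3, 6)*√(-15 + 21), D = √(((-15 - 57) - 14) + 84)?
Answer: 6*I*√3 ≈ 10.392*I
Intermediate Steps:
D = I*√2 (D = √((-72 - 14) + 84) = √(-86 + 84) = √(-2) = I*√2 ≈ 1.4142*I)
d = 3*√6 (d = (6 - 1*3)*√(-15 + 21) = (6 - 3)*√6 = 3*√6 ≈ 7.3485)
d*D = (3*√6)*(I*√2) = 6*I*√3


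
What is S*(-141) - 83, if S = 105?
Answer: -14888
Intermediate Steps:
S*(-141) - 83 = 105*(-141) - 83 = -14805 - 83 = -14888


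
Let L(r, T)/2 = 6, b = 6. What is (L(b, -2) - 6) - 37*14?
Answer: -512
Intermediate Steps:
L(r, T) = 12 (L(r, T) = 2*6 = 12)
(L(b, -2) - 6) - 37*14 = (12 - 6) - 37*14 = 6 - 518 = -512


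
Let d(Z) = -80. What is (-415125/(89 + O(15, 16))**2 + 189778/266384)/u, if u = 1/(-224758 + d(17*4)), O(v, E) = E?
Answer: 27103060623501/3263204 ≈ 8.3057e+6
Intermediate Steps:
u = -1/224838 (u = 1/(-224758 - 80) = 1/(-224838) = -1/224838 ≈ -4.4476e-6)
(-415125/(89 + O(15, 16))**2 + 189778/266384)/u = (-415125/(89 + 16)**2 + 189778/266384)/(-1/224838) = (-415125/(105**2) + 189778*(1/266384))*(-224838) = (-415125/11025 + 94889/133192)*(-224838) = (-415125*1/11025 + 94889/133192)*(-224838) = (-1845/49 + 94889/133192)*(-224838) = -241089679/6526408*(-224838) = 27103060623501/3263204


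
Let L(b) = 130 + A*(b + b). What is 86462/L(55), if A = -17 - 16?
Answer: -43231/1750 ≈ -24.703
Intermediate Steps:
A = -33
L(b) = 130 - 66*b (L(b) = 130 - 33*(b + b) = 130 - 66*b)
86462/L(55) = 86462/(130 - 66*55) = 86462/(130 - 3630) = 86462/(-3500) = 86462*(-1/3500) = -43231/1750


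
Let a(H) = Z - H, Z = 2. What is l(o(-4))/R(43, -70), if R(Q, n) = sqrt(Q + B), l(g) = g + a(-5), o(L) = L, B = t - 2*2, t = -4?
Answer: 3*sqrt(35)/35 ≈ 0.50709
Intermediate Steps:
B = -8 (B = -4 - 2*2 = -4 - 4 = -8)
a(H) = 2 - H
l(g) = 7 + g (l(g) = g + (2 - 1*(-5)) = g + (2 + 5) = g + 7 = 7 + g)
R(Q, n) = sqrt(-8 + Q) (R(Q, n) = sqrt(Q - 8) = sqrt(-8 + Q))
l(o(-4))/R(43, -70) = (7 - 4)/(sqrt(-8 + 43)) = 3/(sqrt(35)) = 3*(sqrt(35)/35) = 3*sqrt(35)/35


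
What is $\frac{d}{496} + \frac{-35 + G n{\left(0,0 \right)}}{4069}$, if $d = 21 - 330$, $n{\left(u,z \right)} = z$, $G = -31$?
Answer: $- \frac{1274681}{2018224} \approx -0.63159$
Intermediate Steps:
$d = -309$ ($d = 21 - 330 = -309$)
$\frac{d}{496} + \frac{-35 + G n{\left(0,0 \right)}}{4069} = - \frac{309}{496} + \frac{-35 - 0}{4069} = \left(-309\right) \frac{1}{496} + \left(-35 + 0\right) \frac{1}{4069} = - \frac{309}{496} - \frac{35}{4069} = - \frac{1274681}{2018224}$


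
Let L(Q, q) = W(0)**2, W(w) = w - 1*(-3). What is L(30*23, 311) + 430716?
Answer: 430725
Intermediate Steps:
W(w) = 3 + w (W(w) = w + 3 = 3 + w)
L(Q, q) = 9 (L(Q, q) = (3 + 0)**2 = 3**2 = 9)
L(30*23, 311) + 430716 = 9 + 430716 = 430725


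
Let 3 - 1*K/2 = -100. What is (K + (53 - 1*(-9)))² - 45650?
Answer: 26174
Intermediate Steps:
K = 206 (K = 6 - 2*(-100) = 6 + 200 = 206)
(K + (53 - 1*(-9)))² - 45650 = (206 + (53 - 1*(-9)))² - 45650 = (206 + (53 + 9))² - 45650 = (206 + 62)² - 45650 = 268² - 45650 = 71824 - 45650 = 26174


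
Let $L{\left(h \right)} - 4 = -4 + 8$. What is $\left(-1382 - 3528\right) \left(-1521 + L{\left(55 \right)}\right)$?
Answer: $7428830$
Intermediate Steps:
$L{\left(h \right)} = 8$ ($L{\left(h \right)} = 4 + \left(-4 + 8\right) = 4 + 4 = 8$)
$\left(-1382 - 3528\right) \left(-1521 + L{\left(55 \right)}\right) = \left(-1382 - 3528\right) \left(-1521 + 8\right) = \left(-4910\right) \left(-1513\right) = 7428830$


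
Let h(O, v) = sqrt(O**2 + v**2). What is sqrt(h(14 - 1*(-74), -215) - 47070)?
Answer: sqrt(-47070 + sqrt(53969)) ≈ 216.42*I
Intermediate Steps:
sqrt(h(14 - 1*(-74), -215) - 47070) = sqrt(sqrt((14 - 1*(-74))**2 + (-215)**2) - 47070) = sqrt(sqrt((14 + 74)**2 + 46225) - 47070) = sqrt(sqrt(88**2 + 46225) - 47070) = sqrt(sqrt(7744 + 46225) - 47070) = sqrt(sqrt(53969) - 47070) = sqrt(-47070 + sqrt(53969))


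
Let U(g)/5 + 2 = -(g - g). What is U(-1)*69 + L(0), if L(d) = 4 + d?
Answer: -686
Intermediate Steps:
U(g) = -10 (U(g) = -10 + 5*(-(g - g)) = -10 + 5*(-1*0) = -10 + 5*0 = -10 + 0 = -10)
U(-1)*69 + L(0) = -10*69 + (4 + 0) = -690 + 4 = -686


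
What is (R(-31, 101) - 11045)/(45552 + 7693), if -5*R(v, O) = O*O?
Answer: -65426/266225 ≈ -0.24575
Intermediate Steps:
R(v, O) = -O²/5 (R(v, O) = -O*O/5 = -O²/5)
(R(-31, 101) - 11045)/(45552 + 7693) = (-⅕*101² - 11045)/(45552 + 7693) = (-⅕*10201 - 11045)/53245 = (-10201/5 - 11045)*(1/53245) = -65426/5*1/53245 = -65426/266225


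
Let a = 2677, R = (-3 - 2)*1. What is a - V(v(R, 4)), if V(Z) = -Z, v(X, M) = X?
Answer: 2672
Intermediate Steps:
R = -5 (R = -5*1 = -5)
a - V(v(R, 4)) = 2677 - (-1)*(-5) = 2677 - 1*5 = 2677 - 5 = 2672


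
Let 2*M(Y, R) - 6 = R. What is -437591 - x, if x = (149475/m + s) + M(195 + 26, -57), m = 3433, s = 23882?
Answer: -3168597485/6866 ≈ -4.6149e+5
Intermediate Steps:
M(Y, R) = 3 + R/2
x = 164097679/6866 (x = (149475/3433 + 23882) + (3 + (1/2)*(-57)) = (149475*(1/3433) + 23882) + (3 - 57/2) = (149475/3433 + 23882) - 51/2 = 82136381/3433 - 51/2 = 164097679/6866 ≈ 23900.)
-437591 - x = -437591 - 1*164097679/6866 = -437591 - 164097679/6866 = -3168597485/6866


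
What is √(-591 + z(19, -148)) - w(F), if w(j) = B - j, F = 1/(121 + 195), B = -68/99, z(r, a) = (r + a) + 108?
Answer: 21587/31284 + 6*I*√17 ≈ 0.69003 + 24.739*I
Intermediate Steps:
z(r, a) = 108 + a + r (z(r, a) = (a + r) + 108 = 108 + a + r)
B = -68/99 (B = -68*1/99 = -68/99 ≈ -0.68687)
F = 1/316 ≈ 0.0031646
w(j) = -68/99 - j
√(-591 + z(19, -148)) - w(F) = √(-591 + (108 - 148 + 19)) - (-68/99 - 1*1/316) = √(-591 - 21) - (-68/99 - 1/316) = √(-612) - 1*(-21587/31284) = 6*I*√17 + 21587/31284 = 21587/31284 + 6*I*√17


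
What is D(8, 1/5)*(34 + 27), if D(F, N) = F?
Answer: 488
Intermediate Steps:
D(8, 1/5)*(34 + 27) = 8*(34 + 27) = 8*61 = 488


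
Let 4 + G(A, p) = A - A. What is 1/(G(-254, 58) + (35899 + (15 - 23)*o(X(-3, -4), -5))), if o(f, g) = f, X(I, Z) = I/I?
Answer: 1/35887 ≈ 2.7865e-5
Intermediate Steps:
X(I, Z) = 1
G(A, p) = -4 (G(A, p) = -4 + (A - A) = -4 + 0 = -4)
1/(G(-254, 58) + (35899 + (15 - 23)*o(X(-3, -4), -5))) = 1/(-4 + (35899 + (15 - 23)*1)) = 1/(-4 + (35899 - 8*1)) = 1/(-4 + (35899 - 8)) = 1/(-4 + 35891) = 1/35887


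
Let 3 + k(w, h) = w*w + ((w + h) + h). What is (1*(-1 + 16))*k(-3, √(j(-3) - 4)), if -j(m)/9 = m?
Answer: 45 + 30*√23 ≈ 188.88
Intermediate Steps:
j(m) = -9*m
k(w, h) = -3 + w + w² + 2*h (k(w, h) = -3 + (w*w + ((w + h) + h)) = -3 + (w² + ((h + w) + h)) = -3 + (w² + (w + 2*h)) = -3 + (w + w² + 2*h) = -3 + w + w² + 2*h)
(1*(-1 + 16))*k(-3, √(j(-3) - 4)) = (1*(-1 + 16))*(-3 - 3 + (-3)² + 2*√(-9*(-3) - 4)) = (1*15)*(-3 - 3 + 9 + 2*√(27 - 4)) = 15*(-3 - 3 + 9 + 2*√23) = 15*(3 + 2*√23) = 45 + 30*√23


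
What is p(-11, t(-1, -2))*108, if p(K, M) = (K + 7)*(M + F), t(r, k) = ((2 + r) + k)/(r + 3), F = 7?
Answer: -2808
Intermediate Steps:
t(r, k) = (2 + k + r)/(3 + r)
p(K, M) = (7 + K)*(7 + M) (p(K, M) = (K + 7)*(M + 7) = (7 + K)*(7 + M))
p(-11, t(-1, -2))*108 = (49 + 7*(-11) + 7*((2 - 2 - 1)/(3 - 1)) - 11*(2 - 2 - 1)/(3 - 1))*108 = (49 - 77 + 7*(-1/2) - 11*(-1)/2)*108 = (49 - 77 + 7*((1/2)*(-1)) - 11*(-1)/2)*108 = (49 - 77 + 7*(-1/2) - 11*(-1/2))*108 = (49 - 77 - 7/2 + 11/2)*108 = -26*108 = -2808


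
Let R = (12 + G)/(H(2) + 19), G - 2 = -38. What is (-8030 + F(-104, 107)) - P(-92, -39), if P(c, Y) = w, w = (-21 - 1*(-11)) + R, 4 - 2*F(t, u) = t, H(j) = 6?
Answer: -199126/25 ≈ -7965.0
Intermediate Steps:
G = -36 (G = 2 - 38 = -36)
F(t, u) = 2 - t/2
R = -24/25 (R = (12 - 36)/(6 + 19) = -24/25 ≈ -0.96000)
w = -274/25 (w = (-21 - 1*(-11)) - 24/25 = (-21 + 11) - 24/25 = -10 - 24/25 = -274/25 ≈ -10.960)
P(c, Y) = -274/25
(-8030 + F(-104, 107)) - P(-92, -39) = (-8030 + (2 - 1/2*(-104))) - 1*(-274/25) = (-8030 + (2 + 52)) + 274/25 = (-8030 + 54) + 274/25 = -7976 + 274/25 = -199126/25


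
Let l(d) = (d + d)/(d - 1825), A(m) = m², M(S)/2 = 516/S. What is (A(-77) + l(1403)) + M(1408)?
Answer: 219959635/37136 ≈ 5923.1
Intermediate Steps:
M(S) = 1032/S (M(S) = 2*(516/S) = 1032/S)
l(d) = 2*d/(-1825 + d) (l(d) = (2*d)/(-1825 + d) = 2*d/(-1825 + d))
(A(-77) + l(1403)) + M(1408) = ((-77)² + 2*1403/(-1825 + 1403)) + 1032/1408 = (5929 + 2*1403/(-422)) + 1032*(1/1408) = (5929 + 2*1403*(-1/422)) + 129/176 = (5929 - 1403/211) + 129/176 = 1249616/211 + 129/176 = 219959635/37136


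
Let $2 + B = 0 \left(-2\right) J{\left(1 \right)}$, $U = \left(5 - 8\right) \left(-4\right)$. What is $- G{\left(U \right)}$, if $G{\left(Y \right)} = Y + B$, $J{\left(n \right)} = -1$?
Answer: $-10$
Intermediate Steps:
$U = 12$ ($U = \left(-3\right) \left(-4\right) = 12$)
$B = -2$ ($B = -2 + 0 \left(-2\right) \left(-1\right) = -2 + 0 \left(-1\right) = -2 + 0 = -2$)
$G{\left(Y \right)} = -2 + Y$ ($G{\left(Y \right)} = Y - 2 = -2 + Y$)
$- G{\left(U \right)} = - (-2 + 12) = \left(-1\right) 10 = -10$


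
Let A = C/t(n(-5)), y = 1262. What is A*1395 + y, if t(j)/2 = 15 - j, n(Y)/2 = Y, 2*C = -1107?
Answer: -283613/20 ≈ -14181.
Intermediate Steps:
C = -1107/2 (C = (½)*(-1107) = -1107/2 ≈ -553.50)
n(Y) = 2*Y
t(j) = 30 - 2*j (t(j) = 2*(15 - j) = 30 - 2*j)
A = -1107/100 (A = -1107/(2*(30 - 4*(-5))) = -1107/(2*(30 - 2*(-10))) = -1107/(2*(30 + 20)) = -1107/2/50 = -1107/2*1/50 = -1107/100 ≈ -11.070)
A*1395 + y = -1107/100*1395 + 1262 = -308853/20 + 1262 = -283613/20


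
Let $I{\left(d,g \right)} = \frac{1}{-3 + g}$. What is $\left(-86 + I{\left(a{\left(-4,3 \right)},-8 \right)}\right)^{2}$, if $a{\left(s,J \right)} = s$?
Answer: $\frac{896809}{121} \approx 7411.6$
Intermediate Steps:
$\left(-86 + I{\left(a{\left(-4,3 \right)},-8 \right)}\right)^{2} = \left(-86 + \frac{1}{-3 - 8}\right)^{2} = \left(-86 + \frac{1}{-11}\right)^{2} = \left(-86 - \frac{1}{11}\right)^{2} = \left(- \frac{947}{11}\right)^{2} = \frac{896809}{121}$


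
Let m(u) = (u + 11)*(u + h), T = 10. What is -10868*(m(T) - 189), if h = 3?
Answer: -912912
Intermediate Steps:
m(u) = (3 + u)*(11 + u) (m(u) = (u + 11)*(u + 3) = (11 + u)*(3 + u) = (3 + u)*(11 + u))
-10868*(m(T) - 189) = -10868*((33 + 10² + 14*10) - 189) = -10868*((33 + 100 + 140) - 189) = -10868*(273 - 189) = -10868*84 = -912912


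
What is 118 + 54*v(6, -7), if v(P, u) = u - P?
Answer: -584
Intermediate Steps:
118 + 54*v(6, -7) = 118 + 54*(-7 - 1*6) = 118 + 54*(-7 - 6) = 118 + 54*(-13) = 118 - 702 = -584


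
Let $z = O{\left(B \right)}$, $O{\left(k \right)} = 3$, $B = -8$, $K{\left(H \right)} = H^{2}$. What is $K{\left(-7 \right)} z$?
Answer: $147$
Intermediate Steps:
$z = 3$
$K{\left(-7 \right)} z = \left(-7\right)^{2} \cdot 3 = 49 \cdot 3 = 147$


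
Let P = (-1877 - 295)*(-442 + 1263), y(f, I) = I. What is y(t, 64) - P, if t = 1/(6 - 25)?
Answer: 1783276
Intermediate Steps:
t = -1/19 (t = 1/(-19) = -1/19 ≈ -0.052632)
P = -1783212 (P = -2172*821 = -1783212)
y(t, 64) - P = 64 - 1*(-1783212) = 64 + 1783212 = 1783276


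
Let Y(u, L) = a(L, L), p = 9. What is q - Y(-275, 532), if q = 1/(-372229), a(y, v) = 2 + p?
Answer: -4094520/372229 ≈ -11.000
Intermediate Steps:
a(y, v) = 11 (a(y, v) = 2 + 9 = 11)
Y(u, L) = 11
q = -1/372229 ≈ -2.6865e-6
q - Y(-275, 532) = -1/372229 - 1*11 = -1/372229 - 11 = -4094520/372229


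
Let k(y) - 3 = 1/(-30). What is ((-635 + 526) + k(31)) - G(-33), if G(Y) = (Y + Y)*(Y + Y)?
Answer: -133861/30 ≈ -4462.0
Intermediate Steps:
k(y) = 89/30 (k(y) = 3 + 1/(-30) = 3 - 1/30 = 89/30)
G(Y) = 4*Y**2 (G(Y) = (2*Y)*(2*Y) = 4*Y**2)
((-635 + 526) + k(31)) - G(-33) = ((-635 + 526) + 89/30) - 4*(-33)**2 = (-109 + 89/30) - 4*1089 = -3181/30 - 1*4356 = -3181/30 - 4356 = -133861/30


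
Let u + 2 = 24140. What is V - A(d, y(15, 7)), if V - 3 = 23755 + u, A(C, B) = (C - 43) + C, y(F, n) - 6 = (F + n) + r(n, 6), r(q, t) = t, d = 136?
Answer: 47667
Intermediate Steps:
y(F, n) = 12 + F + n (y(F, n) = 6 + ((F + n) + 6) = 6 + (6 + F + n) = 12 + F + n)
A(C, B) = -43 + 2*C (A(C, B) = (-43 + C) + C = -43 + 2*C)
u = 24138 (u = -2 + 24140 = 24138)
V = 47896 (V = 3 + (23755 + 24138) = 3 + 47893 = 47896)
V - A(d, y(15, 7)) = 47896 - (-43 + 2*136) = 47896 - (-43 + 272) = 47896 - 1*229 = 47896 - 229 = 47667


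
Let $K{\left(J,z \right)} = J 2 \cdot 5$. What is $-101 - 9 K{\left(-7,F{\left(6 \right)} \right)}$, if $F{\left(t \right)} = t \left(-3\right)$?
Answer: $529$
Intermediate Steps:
$F{\left(t \right)} = - 3 t$
$K{\left(J,z \right)} = 10 J$ ($K{\left(J,z \right)} = 2 J 5 = 10 J$)
$-101 - 9 K{\left(-7,F{\left(6 \right)} \right)} = -101 - 9 \cdot 10 \left(-7\right) = -101 - -630 = -101 + 630 = 529$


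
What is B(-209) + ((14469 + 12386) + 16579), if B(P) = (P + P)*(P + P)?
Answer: 218158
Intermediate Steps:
B(P) = 4*P² (B(P) = (2*P)*(2*P) = 4*P²)
B(-209) + ((14469 + 12386) + 16579) = 4*(-209)² + ((14469 + 12386) + 16579) = 4*43681 + (26855 + 16579) = 174724 + 43434 = 218158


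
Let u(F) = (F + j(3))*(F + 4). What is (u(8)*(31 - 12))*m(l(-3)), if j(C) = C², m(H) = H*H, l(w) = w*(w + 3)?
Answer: 0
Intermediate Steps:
l(w) = w*(3 + w)
m(H) = H²
u(F) = (4 + F)*(9 + F) (u(F) = (F + 3²)*(F + 4) = (F + 9)*(4 + F) = (9 + F)*(4 + F) = (4 + F)*(9 + F))
(u(8)*(31 - 12))*m(l(-3)) = ((36 + 8² + 13*8)*(31 - 12))*(-3*(3 - 3))² = ((36 + 64 + 104)*19)*(-3*0)² = (204*19)*0² = 3876*0 = 0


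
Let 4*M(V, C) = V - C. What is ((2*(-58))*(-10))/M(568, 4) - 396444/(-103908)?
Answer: 14702657/1220919 ≈ 12.042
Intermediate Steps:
M(V, C) = -C/4 + V/4 (M(V, C) = (V - C)/4 = -C/4 + V/4)
((2*(-58))*(-10))/M(568, 4) - 396444/(-103908) = ((2*(-58))*(-10))/(-¼*4 + (¼)*568) - 396444/(-103908) = (-116*(-10))/(-1 + 142) - 396444*(-1/103908) = 1160/141 + 33037/8659 = 14702657/1220919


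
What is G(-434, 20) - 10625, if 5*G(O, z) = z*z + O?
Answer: -53159/5 ≈ -10632.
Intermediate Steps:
G(O, z) = O/5 + z²/5 (G(O, z) = (z*z + O)/5 = (z² + O)/5 = (O + z²)/5 = O/5 + z²/5)
G(-434, 20) - 10625 = ((⅕)*(-434) + (⅕)*20²) - 10625 = (-434/5 + (⅕)*400) - 10625 = (-434/5 + 80) - 10625 = -34/5 - 10625 = -53159/5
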